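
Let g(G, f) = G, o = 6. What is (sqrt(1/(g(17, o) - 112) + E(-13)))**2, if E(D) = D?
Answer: -1236/95 ≈ -13.011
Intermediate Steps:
(sqrt(1/(g(17, o) - 112) + E(-13)))**2 = (sqrt(1/(17 - 112) - 13))**2 = (sqrt(1/(-95) - 13))**2 = (sqrt(-1/95 - 13))**2 = (sqrt(-1236/95))**2 = (2*I*sqrt(29355)/95)**2 = -1236/95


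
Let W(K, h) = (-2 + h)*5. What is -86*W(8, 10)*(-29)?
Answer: 99760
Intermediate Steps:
W(K, h) = -10 + 5*h
-86*W(8, 10)*(-29) = -86*(-10 + 5*10)*(-29) = -86*(-10 + 50)*(-29) = -86*40*(-29) = -3440*(-29) = 99760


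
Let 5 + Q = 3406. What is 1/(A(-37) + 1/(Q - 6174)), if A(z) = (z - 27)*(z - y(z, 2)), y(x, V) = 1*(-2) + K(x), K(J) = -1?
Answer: 2773/6034047 ≈ 0.00045956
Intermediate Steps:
Q = 3401 (Q = -5 + 3406 = 3401)
y(x, V) = -3 (y(x, V) = 1*(-2) - 1 = -2 - 1 = -3)
A(z) = (-27 + z)*(3 + z) (A(z) = (z - 27)*(z - 1*(-3)) = (-27 + z)*(z + 3) = (-27 + z)*(3 + z))
1/(A(-37) + 1/(Q - 6174)) = 1/((-81 + (-37)**2 - 24*(-37)) + 1/(3401 - 6174)) = 1/((-81 + 1369 + 888) + 1/(-2773)) = 1/(2176 - 1/2773) = 1/(6034047/2773) = 2773/6034047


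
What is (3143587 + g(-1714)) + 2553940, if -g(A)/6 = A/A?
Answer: 5697521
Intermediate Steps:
g(A) = -6 (g(A) = -6*A/A = -6*1 = -6)
(3143587 + g(-1714)) + 2553940 = (3143587 - 6) + 2553940 = 3143581 + 2553940 = 5697521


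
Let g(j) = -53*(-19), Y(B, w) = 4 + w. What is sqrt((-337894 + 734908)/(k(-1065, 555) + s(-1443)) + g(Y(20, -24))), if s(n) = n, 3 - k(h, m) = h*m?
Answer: sqrt(38926356956385)/196545 ≈ 31.744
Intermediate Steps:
k(h, m) = 3 - h*m
g(j) = 1007
sqrt((-337894 + 734908)/(k(-1065, 555) + s(-1443)) + g(Y(20, -24))) = sqrt((-337894 + 734908)/((3 - 1*(-1065)*555) - 1443) + 1007) = sqrt(397014/((3 + 591075) - 1443) + 1007) = sqrt(397014/(591078 - 1443) + 1007) = sqrt(397014/589635 + 1007) = sqrt(397014*(1/589635) + 1007) = sqrt(132338/196545 + 1007) = sqrt(198053153/196545) = sqrt(38926356956385)/196545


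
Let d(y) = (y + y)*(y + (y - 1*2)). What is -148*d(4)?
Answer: -7104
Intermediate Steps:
d(y) = 2*y*(-2 + 2*y) (d(y) = (2*y)*(y + (y - 2)) = (2*y)*(y + (-2 + y)) = (2*y)*(-2 + 2*y) = 2*y*(-2 + 2*y))
-148*d(4) = -592*4*(-1 + 4) = -592*4*3 = -148*48 = -7104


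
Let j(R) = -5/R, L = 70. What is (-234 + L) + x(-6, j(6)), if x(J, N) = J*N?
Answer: -159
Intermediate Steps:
(-234 + L) + x(-6, j(6)) = (-234 + 70) - (-30)/6 = -164 - (-30)/6 = -164 - 6*(-5/6) = -164 + 5 = -159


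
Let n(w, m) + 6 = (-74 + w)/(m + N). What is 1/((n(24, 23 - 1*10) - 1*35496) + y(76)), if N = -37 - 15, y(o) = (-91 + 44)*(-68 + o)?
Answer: -39/1399192 ≈ -2.7873e-5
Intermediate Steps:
y(o) = 3196 - 47*o (y(o) = -47*(-68 + o) = 3196 - 47*o)
N = -52
n(w, m) = -6 + (-74 + w)/(-52 + m) (n(w, m) = -6 + (-74 + w)/(m - 52) = -6 + (-74 + w)/(-52 + m))
1/((n(24, 23 - 1*10) - 1*35496) + y(76)) = 1/(((238 + 24 - 6*(23 - 1*10))/(-52 + (23 - 1*10)) - 1*35496) + (3196 - 47*76)) = 1/(((238 + 24 - 6*(23 - 10))/(-52 + (23 - 10)) - 35496) + (3196 - 3572)) = 1/(((238 + 24 - 6*13)/(-52 + 13) - 35496) - 376) = 1/(((238 + 24 - 78)/(-39) - 35496) - 376) = 1/((-1/39*184 - 35496) - 376) = 1/((-184/39 - 35496) - 376) = 1/(-1384528/39 - 376) = 1/(-1399192/39) = -39/1399192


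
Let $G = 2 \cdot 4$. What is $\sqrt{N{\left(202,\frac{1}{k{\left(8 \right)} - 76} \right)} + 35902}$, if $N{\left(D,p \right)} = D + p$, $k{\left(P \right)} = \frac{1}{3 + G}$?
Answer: $\frac{\sqrt{25172602215}}{835} \approx 190.01$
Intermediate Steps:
$G = 8$
$k{\left(P \right)} = \frac{1}{11}$ ($k{\left(P \right)} = \frac{1}{3 + 8} = \frac{1}{11}$)
$\sqrt{N{\left(202,\frac{1}{k{\left(8 \right)} - 76} \right)} + 35902} = \sqrt{\left(202 + \frac{1}{\frac{1}{11} - 76}\right) + 35902} = \sqrt{\left(202 + \frac{1}{- \frac{835}{11}}\right) + 35902} = \sqrt{\left(202 - \frac{11}{835}\right) + 35902} = \sqrt{\frac{168659}{835} + 35902} = \sqrt{\frac{30146829}{835}} = \frac{\sqrt{25172602215}}{835}$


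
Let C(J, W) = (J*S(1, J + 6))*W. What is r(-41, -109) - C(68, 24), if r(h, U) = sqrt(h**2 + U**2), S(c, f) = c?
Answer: -1632 + sqrt(13562) ≈ -1515.5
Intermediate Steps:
C(J, W) = J*W (C(J, W) = (J*1)*W = J*W)
r(h, U) = sqrt(U**2 + h**2)
r(-41, -109) - C(68, 24) = sqrt((-109)**2 + (-41)**2) - 68*24 = sqrt(11881 + 1681) - 1*1632 = sqrt(13562) - 1632 = -1632 + sqrt(13562)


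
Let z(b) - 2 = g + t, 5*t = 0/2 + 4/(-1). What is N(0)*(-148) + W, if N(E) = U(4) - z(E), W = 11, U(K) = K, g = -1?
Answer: -2757/5 ≈ -551.40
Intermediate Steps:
t = -⅘ (t = (0/2 + 4/(-1))/5 = (0*(½) + 4*(-1))/5 = (0 - 4)/5 = (⅕)*(-4) = -⅘ ≈ -0.80000)
z(b) = ⅕ (z(b) = 2 + (-1 - ⅘) = 2 - 9/5 = ⅕)
N(E) = 19/5 (N(E) = 4 - 1*⅕ = 4 - ⅕ = 19/5)
N(0)*(-148) + W = (19/5)*(-148) + 11 = -2812/5 + 11 = -2757/5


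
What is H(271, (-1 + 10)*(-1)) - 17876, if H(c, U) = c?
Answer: -17605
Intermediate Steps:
H(271, (-1 + 10)*(-1)) - 17876 = 271 - 17876 = -17605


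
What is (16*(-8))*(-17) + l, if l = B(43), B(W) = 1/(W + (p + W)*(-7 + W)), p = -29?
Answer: 1190273/547 ≈ 2176.0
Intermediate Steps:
B(W) = 1/(W + (-29 + W)*(-7 + W))
l = 1/547 (l = 1/(203 + 43² - 35*43) = 1/(203 + 1849 - 1505) = 1/547 ≈ 0.0018282)
(16*(-8))*(-17) + l = (16*(-8))*(-17) + 1/547 = -128*(-17) + 1/547 = 2176 + 1/547 = 1190273/547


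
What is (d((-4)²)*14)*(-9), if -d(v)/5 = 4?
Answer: 2520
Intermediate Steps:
d(v) = -20 (d(v) = -5*4 = -20)
(d((-4)²)*14)*(-9) = -20*14*(-9) = -280*(-9) = 2520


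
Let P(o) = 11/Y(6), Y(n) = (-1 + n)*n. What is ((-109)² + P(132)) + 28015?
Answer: 1196891/30 ≈ 39896.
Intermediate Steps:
Y(n) = n*(-1 + n)
P(o) = 11/30 (P(o) = 11/((6*(-1 + 6))) = 11/((6*5)) = 11/30)
((-109)² + P(132)) + 28015 = ((-109)² + 11/30) + 28015 = (11881 + 11/30) + 28015 = 356441/30 + 28015 = 1196891/30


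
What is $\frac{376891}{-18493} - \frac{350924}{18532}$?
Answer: $- \frac{3368545386}{85678069} \approx -39.316$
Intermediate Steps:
$\frac{376891}{-18493} - \frac{350924}{18532} = 376891 \left(- \frac{1}{18493}\right) - \frac{87731}{4633} = - \frac{376891}{18493} - \frac{87731}{4633} = - \frac{3368545386}{85678069}$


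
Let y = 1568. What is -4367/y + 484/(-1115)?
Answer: -5628117/1748320 ≈ -3.2192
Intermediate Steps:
-4367/y + 484/(-1115) = -4367/1568 + 484/(-1115) = -4367*1/1568 + 484*(-1/1115) = -4367/1568 - 484/1115 = -5628117/1748320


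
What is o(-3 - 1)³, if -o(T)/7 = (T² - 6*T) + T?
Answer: -16003008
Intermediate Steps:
o(T) = -7*T² + 35*T (o(T) = -7*((T² - 6*T) + T) = -7*(T² - 5*T) = -7*T² + 35*T)
o(-3 - 1)³ = (7*(-3 - 1)*(5 - (-3 - 1)))³ = (7*(-4)*(5 - 1*(-4)))³ = (7*(-4)*(5 + 4))³ = (7*(-4)*9)³ = (-252)³ = -16003008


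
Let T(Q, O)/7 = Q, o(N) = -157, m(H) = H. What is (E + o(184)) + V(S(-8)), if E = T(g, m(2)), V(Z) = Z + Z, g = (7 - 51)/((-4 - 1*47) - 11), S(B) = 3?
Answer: -4527/31 ≈ -146.03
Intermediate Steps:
g = 22/31 (g = -44/((-4 - 47) - 11) = -44/(-51 - 11) = -44/(-62) = -44*(-1/62) = 22/31 ≈ 0.70968)
V(Z) = 2*Z
T(Q, O) = 7*Q
E = 154/31 (E = 7*(22/31) = 154/31 ≈ 4.9677)
(E + o(184)) + V(S(-8)) = (154/31 - 157) + 2*3 = -4713/31 + 6 = -4527/31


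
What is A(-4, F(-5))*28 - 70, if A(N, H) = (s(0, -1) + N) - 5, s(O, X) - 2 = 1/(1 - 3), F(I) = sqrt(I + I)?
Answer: -280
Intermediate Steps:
F(I) = sqrt(2)*sqrt(I) (F(I) = sqrt(2*I) = sqrt(2)*sqrt(I))
s(O, X) = 3/2 (s(O, X) = 2 + 1/(1 - 3) = 2 + 1/(-2) = 2 - 1/2 = 3/2)
A(N, H) = -7/2 + N (A(N, H) = (3/2 + N) - 5 = -7/2 + N)
A(-4, F(-5))*28 - 70 = (-7/2 - 4)*28 - 70 = -15/2*28 - 70 = -210 - 70 = -280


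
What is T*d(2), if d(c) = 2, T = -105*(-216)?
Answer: 45360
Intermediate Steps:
T = 22680
T*d(2) = 22680*2 = 45360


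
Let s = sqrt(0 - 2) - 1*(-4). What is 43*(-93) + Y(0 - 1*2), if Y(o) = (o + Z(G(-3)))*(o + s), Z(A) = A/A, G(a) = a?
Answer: -4001 - I*sqrt(2) ≈ -4001.0 - 1.4142*I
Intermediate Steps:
Z(A) = 1
s = 4 + I*sqrt(2) (s = sqrt(-2) + 4 = I*sqrt(2) + 4 = 4 + I*sqrt(2) ≈ 4.0 + 1.4142*I)
Y(o) = (1 + o)*(4 + o + I*sqrt(2)) (Y(o) = (o + 1)*(o + (4 + I*sqrt(2))) = (1 + o)*(4 + o + I*sqrt(2)))
43*(-93) + Y(0 - 1*2) = 43*(-93) + (4 + (0 - 1*2) + (0 - 1*2)**2 + I*sqrt(2) + (0 - 1*2)*(4 + I*sqrt(2))) = -3999 + (4 + (0 - 2) + (0 - 2)**2 + I*sqrt(2) + (0 - 2)*(4 + I*sqrt(2))) = -3999 + (4 - 2 + (-2)**2 + I*sqrt(2) - 2*(4 + I*sqrt(2))) = -3999 + (4 - 2 + 4 + I*sqrt(2) + (-8 - 2*I*sqrt(2))) = -3999 + (-2 - I*sqrt(2)) = -4001 - I*sqrt(2)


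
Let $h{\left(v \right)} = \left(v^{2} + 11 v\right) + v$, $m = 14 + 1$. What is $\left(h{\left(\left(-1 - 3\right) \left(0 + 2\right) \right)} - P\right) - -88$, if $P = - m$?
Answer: $71$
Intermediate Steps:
$m = 15$
$P = -15$ ($P = \left(-1\right) 15 = -15$)
$h{\left(v \right)} = v^{2} + 12 v$
$\left(h{\left(\left(-1 - 3\right) \left(0 + 2\right) \right)} - P\right) - -88 = \left(\left(-1 - 3\right) \left(0 + 2\right) \left(12 + \left(-1 - 3\right) \left(0 + 2\right)\right) - -15\right) - -88 = \left(\left(-4\right) 2 \left(12 - 8\right) + 15\right) + 88 = \left(- 8 \left(12 - 8\right) + 15\right) + 88 = \left(\left(-8\right) 4 + 15\right) + 88 = \left(-32 + 15\right) + 88 = -17 + 88 = 71$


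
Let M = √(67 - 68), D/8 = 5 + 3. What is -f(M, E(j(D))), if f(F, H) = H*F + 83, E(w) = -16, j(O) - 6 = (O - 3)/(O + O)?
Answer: -83 + 16*I ≈ -83.0 + 16.0*I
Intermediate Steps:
D = 64 (D = 8*(5 + 3) = 8*8 = 64)
j(O) = 6 + (-3 + O)/(2*O) (j(O) = 6 + (O - 3)/(O + O) = 6 + (-3 + O)/((2*O)) = 6 + (-3 + O)*(1/(2*O)) = 6 + (-3 + O)/(2*O))
M = I (M = √(-1) = I ≈ 1.0*I)
f(F, H) = 83 + F*H (f(F, H) = F*H + 83 = 83 + F*H)
-f(M, E(j(D))) = -(83 + I*(-16)) = -(83 - 16*I) = -83 + 16*I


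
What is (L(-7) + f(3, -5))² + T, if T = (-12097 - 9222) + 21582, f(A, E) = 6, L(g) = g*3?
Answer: 488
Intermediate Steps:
L(g) = 3*g
T = 263 (T = -21319 + 21582 = 263)
(L(-7) + f(3, -5))² + T = (3*(-7) + 6)² + 263 = (-21 + 6)² + 263 = (-15)² + 263 = 225 + 263 = 488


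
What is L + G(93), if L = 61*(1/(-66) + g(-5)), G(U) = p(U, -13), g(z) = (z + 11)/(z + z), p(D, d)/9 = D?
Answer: 263827/330 ≈ 799.48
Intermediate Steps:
p(D, d) = 9*D
g(z) = (11 + z)/(2*z) (g(z) = (11 + z)/((2*z)) = (11 + z)*(1/(2*z)) = (11 + z)/(2*z))
G(U) = 9*U
L = -12383/330 (L = 61*(1/(-66) + (1/2)*(11 - 5)/(-5)) = 61*(-1/66 + (1/2)*(-1/5)*6) = 61*(-1/66 - 3/5) = 61*(-203/330) = -12383/330 ≈ -37.524)
L + G(93) = -12383/330 + 9*93 = -12383/330 + 837 = 263827/330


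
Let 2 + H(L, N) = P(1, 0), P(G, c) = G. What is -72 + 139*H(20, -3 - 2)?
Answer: -211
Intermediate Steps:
H(L, N) = -1 (H(L, N) = -2 + 1 = -1)
-72 + 139*H(20, -3 - 2) = -72 + 139*(-1) = -72 - 139 = -211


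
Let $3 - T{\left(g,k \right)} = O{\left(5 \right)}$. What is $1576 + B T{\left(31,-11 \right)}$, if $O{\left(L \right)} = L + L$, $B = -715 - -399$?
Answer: $3788$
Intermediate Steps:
$B = -316$ ($B = -715 + 399 = -316$)
$O{\left(L \right)} = 2 L$
$T{\left(g,k \right)} = -7$ ($T{\left(g,k \right)} = 3 - 2 \cdot 5 = 3 - 10 = -7$)
$1576 + B T{\left(31,-11 \right)} = 1576 - -2212 = 1576 + 2212 = 3788$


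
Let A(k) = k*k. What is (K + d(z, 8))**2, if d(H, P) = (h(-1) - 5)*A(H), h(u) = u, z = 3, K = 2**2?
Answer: 2500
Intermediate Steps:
K = 4
A(k) = k**2
d(H, P) = -6*H**2 (d(H, P) = (-1 - 5)*H**2 = -6*H**2)
(K + d(z, 8))**2 = (4 - 6*3**2)**2 = (4 - 6*9)**2 = (4 - 54)**2 = (-50)**2 = 2500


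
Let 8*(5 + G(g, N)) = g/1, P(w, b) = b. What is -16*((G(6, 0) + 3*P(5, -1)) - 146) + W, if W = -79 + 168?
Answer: 2541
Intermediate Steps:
G(g, N) = -5 + g/8 (G(g, N) = -5 + (g/1)/8 = -5 + (g*1)/8 = -5 + g/8)
W = 89
-16*((G(6, 0) + 3*P(5, -1)) - 146) + W = -16*(((-5 + (⅛)*6) + 3*(-1)) - 146) + 89 = -16*(((-5 + ¾) - 3) - 146) + 89 = -16*((-17/4 - 3) - 146) + 89 = -16*(-29/4 - 146) + 89 = -16*(-613/4) + 89 = 2452 + 89 = 2541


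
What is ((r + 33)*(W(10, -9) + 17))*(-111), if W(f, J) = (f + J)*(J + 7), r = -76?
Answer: 71595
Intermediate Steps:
W(f, J) = (7 + J)*(J + f) (W(f, J) = (J + f)*(7 + J) = (7 + J)*(J + f))
((r + 33)*(W(10, -9) + 17))*(-111) = ((-76 + 33)*(((-9)**2 + 7*(-9) + 7*10 - 9*10) + 17))*(-111) = -43*((81 - 63 + 70 - 90) + 17)*(-111) = -43*(-2 + 17)*(-111) = -43*15*(-111) = -645*(-111) = 71595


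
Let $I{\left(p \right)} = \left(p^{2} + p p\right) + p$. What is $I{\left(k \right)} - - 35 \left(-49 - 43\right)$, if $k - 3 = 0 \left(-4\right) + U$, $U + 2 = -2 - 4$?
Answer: $-3175$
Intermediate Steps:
$U = -8$ ($U = -2 - 6 = -8$)
$k = -5$ ($k = 3 + \left(0 \left(-4\right) - 8\right) = 3 + \left(0 - 8\right) = 3 - 8 = -5$)
$I{\left(p \right)} = p + 2 p^{2}$ ($I{\left(p \right)} = \left(p^{2} + p^{2}\right) + p = 2 p^{2} + p = p + 2 p^{2}$)
$I{\left(k \right)} - - 35 \left(-49 - 43\right) = - 5 \left(1 + 2 \left(-5\right)\right) - - 35 \left(-49 - 43\right) = - 5 \left(1 - 10\right) - \left(-35\right) \left(-92\right) = \left(-5\right) \left(-9\right) - 3220 = 45 - 3220 = -3175$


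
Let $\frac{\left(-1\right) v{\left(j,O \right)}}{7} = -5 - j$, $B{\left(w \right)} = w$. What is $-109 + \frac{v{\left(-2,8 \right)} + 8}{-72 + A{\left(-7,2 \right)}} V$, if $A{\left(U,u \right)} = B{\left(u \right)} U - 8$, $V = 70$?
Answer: $- \frac{6138}{47} \approx -130.6$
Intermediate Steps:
$A{\left(U,u \right)} = -8 + U u$ ($A{\left(U,u \right)} = u U - 8 = U u - 8 = -8 + U u$)
$v{\left(j,O \right)} = 35 + 7 j$ ($v{\left(j,O \right)} = - 7 \left(-5 - j\right) = 35 + 7 j$)
$-109 + \frac{v{\left(-2,8 \right)} + 8}{-72 + A{\left(-7,2 \right)}} V = -109 + \frac{\left(35 + 7 \left(-2\right)\right) + 8}{-72 - 22} \cdot 70 = -109 + \frac{\left(35 - 14\right) + 8}{-72 - 22} \cdot 70 = -109 + \frac{21 + 8}{-72 - 22} \cdot 70 = -109 + \frac{29}{-94} \cdot 70 = -109 + 29 \left(- \frac{1}{94}\right) 70 = -109 - \frac{1015}{47} = - \frac{6138}{47}$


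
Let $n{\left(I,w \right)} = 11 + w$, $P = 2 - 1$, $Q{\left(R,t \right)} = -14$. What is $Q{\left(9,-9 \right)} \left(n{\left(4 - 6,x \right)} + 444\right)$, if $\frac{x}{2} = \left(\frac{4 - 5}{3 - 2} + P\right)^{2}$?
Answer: $-6370$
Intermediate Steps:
$P = 1$ ($P = 2 - 1 = 1$)
$x = 0$ ($x = 2 \left(\frac{4 - 5}{3 - 2} + 1\right)^{2} = 2 \left(- 1^{-1} + 1\right)^{2} = 2 \left(\left(-1\right) 1 + 1\right)^{2} = 2 \left(-1 + 1\right)^{2} = 2 \cdot 0^{2} = 2 \cdot 0 = 0$)
$Q{\left(9,-9 \right)} \left(n{\left(4 - 6,x \right)} + 444\right) = - 14 \left(\left(11 + 0\right) + 444\right) = - 14 \left(11 + 444\right) = \left(-14\right) 455 = -6370$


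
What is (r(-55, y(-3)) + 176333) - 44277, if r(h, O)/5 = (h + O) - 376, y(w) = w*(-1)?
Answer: 129916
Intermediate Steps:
y(w) = -w
r(h, O) = -1880 + 5*O + 5*h (r(h, O) = 5*((h + O) - 376) = 5*((O + h) - 376) = 5*(-376 + O + h) = -1880 + 5*O + 5*h)
(r(-55, y(-3)) + 176333) - 44277 = ((-1880 + 5*(-1*(-3)) + 5*(-55)) + 176333) - 44277 = ((-1880 + 5*3 - 275) + 176333) - 44277 = ((-1880 + 15 - 275) + 176333) - 44277 = (-2140 + 176333) - 44277 = 174193 - 44277 = 129916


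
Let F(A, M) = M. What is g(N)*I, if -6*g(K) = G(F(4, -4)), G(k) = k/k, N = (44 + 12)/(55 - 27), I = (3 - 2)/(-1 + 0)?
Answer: ⅙ ≈ 0.16667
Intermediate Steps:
I = -1 (I = 1/(-1) = 1*(-1) = -1)
N = 2 (N = 56/28 = 56*(1/28) = 2)
G(k) = 1
g(K) = -⅙ (g(K) = -⅙*1 = -⅙)
g(N)*I = -⅙*(-1) = ⅙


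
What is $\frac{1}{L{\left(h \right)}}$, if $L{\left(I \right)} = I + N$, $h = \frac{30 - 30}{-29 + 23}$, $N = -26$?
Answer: $- \frac{1}{26} \approx -0.038462$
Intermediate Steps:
$h = 0$ ($h = \frac{0}{-6} = 0 \left(- \frac{1}{6}\right) = 0$)
$L{\left(I \right)} = -26 + I$ ($L{\left(I \right)} = I - 26 = -26 + I$)
$\frac{1}{L{\left(h \right)}} = \frac{1}{-26 + 0} = \frac{1}{-26} = - \frac{1}{26}$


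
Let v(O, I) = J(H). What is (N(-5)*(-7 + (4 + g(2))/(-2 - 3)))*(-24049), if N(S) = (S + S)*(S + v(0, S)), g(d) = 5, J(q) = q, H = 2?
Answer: 6348936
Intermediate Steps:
v(O, I) = 2
N(S) = 2*S*(2 + S) (N(S) = (S + S)*(S + 2) = (2*S)*(2 + S) = 2*S*(2 + S))
(N(-5)*(-7 + (4 + g(2))/(-2 - 3)))*(-24049) = ((2*(-5)*(2 - 5))*(-7 + (4 + 5)/(-2 - 3)))*(-24049) = ((2*(-5)*(-3))*(-7 + 9/(-5)))*(-24049) = (30*(-7 + 9*(-1/5)))*(-24049) = (30*(-7 - 9/5))*(-24049) = (30*(-44/5))*(-24049) = -264*(-24049) = 6348936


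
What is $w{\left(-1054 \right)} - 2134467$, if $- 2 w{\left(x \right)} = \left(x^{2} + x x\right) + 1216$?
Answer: $-3245991$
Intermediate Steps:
$w{\left(x \right)} = -608 - x^{2}$ ($w{\left(x \right)} = - \frac{\left(x^{2} + x x\right) + 1216}{2} = - \frac{\left(x^{2} + x^{2}\right) + 1216}{2} = - \frac{2 x^{2} + 1216}{2} = - \frac{1216 + 2 x^{2}}{2} = -608 - x^{2}$)
$w{\left(-1054 \right)} - 2134467 = \left(-608 - \left(-1054\right)^{2}\right) - 2134467 = \left(-608 - 1110916\right) - 2134467 = -1111524 - 2134467 = -3245991$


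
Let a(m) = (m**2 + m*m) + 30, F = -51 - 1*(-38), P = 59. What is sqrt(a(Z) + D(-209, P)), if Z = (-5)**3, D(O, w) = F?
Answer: sqrt(31267) ≈ 176.82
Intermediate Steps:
F = -13 (F = -51 + 38 = -13)
D(O, w) = -13
Z = -125
a(m) = 30 + 2*m**2 (a(m) = (m**2 + m**2) + 30 = 2*m**2 + 30 = 30 + 2*m**2)
sqrt(a(Z) + D(-209, P)) = sqrt((30 + 2*(-125)**2) - 13) = sqrt((30 + 2*15625) - 13) = sqrt((30 + 31250) - 13) = sqrt(31280 - 13) = sqrt(31267)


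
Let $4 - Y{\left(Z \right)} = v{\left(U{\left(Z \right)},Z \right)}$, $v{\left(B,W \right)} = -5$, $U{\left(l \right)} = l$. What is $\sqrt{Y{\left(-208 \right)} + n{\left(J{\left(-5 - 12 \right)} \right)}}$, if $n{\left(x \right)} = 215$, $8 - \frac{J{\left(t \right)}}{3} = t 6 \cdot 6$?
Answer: $4 \sqrt{14} \approx 14.967$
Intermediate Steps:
$J{\left(t \right)} = 24 - 108 t$ ($J{\left(t \right)} = 24 - 3 t 6 \cdot 6 = 24 - 3 \cdot 6 t 6 = 24 - 3 \cdot 36 t = 24 - 108 t$)
$Y{\left(Z \right)} = 9$ ($Y{\left(Z \right)} = 4 - -5 = 4 + 5 = 9$)
$\sqrt{Y{\left(-208 \right)} + n{\left(J{\left(-5 - 12 \right)} \right)}} = \sqrt{9 + 215} = \sqrt{224} = 4 \sqrt{14}$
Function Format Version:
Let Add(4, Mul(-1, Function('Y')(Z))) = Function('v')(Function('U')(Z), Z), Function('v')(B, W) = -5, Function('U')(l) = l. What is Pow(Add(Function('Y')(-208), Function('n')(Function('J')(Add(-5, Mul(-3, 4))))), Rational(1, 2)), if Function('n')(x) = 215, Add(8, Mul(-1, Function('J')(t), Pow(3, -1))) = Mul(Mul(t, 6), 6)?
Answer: Mul(4, Pow(14, Rational(1, 2))) ≈ 14.967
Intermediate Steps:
Function('J')(t) = Add(24, Mul(-108, t)) (Function('J')(t) = Add(24, Mul(-3, Mul(Mul(t, 6), 6))) = Add(24, Mul(-3, Mul(Mul(6, t), 6))) = Add(24, Mul(-3, Mul(36, t))) = Add(24, Mul(-108, t)))
Function('Y')(Z) = 9 (Function('Y')(Z) = Add(4, Mul(-1, -5)) = Add(4, 5) = 9)
Pow(Add(Function('Y')(-208), Function('n')(Function('J')(Add(-5, Mul(-3, 4))))), Rational(1, 2)) = Pow(Add(9, 215), Rational(1, 2)) = Pow(224, Rational(1, 2)) = Mul(4, Pow(14, Rational(1, 2)))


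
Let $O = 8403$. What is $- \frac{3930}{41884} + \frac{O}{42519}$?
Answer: $\frac{30808597}{296810966} \approx 0.1038$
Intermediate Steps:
$- \frac{3930}{41884} + \frac{O}{42519} = - \frac{3930}{41884} + \frac{8403}{42519} = \left(-3930\right) \frac{1}{41884} + 8403 \cdot \frac{1}{42519} = - \frac{1965}{20942} + \frac{2801}{14173} = \frac{30808597}{296810966}$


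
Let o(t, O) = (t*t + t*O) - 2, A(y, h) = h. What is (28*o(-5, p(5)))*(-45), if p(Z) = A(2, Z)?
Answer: 2520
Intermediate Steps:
p(Z) = Z
o(t, O) = -2 + t² + O*t (o(t, O) = (t² + O*t) - 2 = -2 + t² + O*t)
(28*o(-5, p(5)))*(-45) = (28*(-2 + (-5)² + 5*(-5)))*(-45) = (28*(-2 + 25 - 25))*(-45) = (28*(-2))*(-45) = -56*(-45) = 2520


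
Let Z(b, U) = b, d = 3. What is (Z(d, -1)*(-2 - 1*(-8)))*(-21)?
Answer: -378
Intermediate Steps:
(Z(d, -1)*(-2 - 1*(-8)))*(-21) = (3*(-2 - 1*(-8)))*(-21) = (3*(-2 + 8))*(-21) = (3*6)*(-21) = 18*(-21) = -378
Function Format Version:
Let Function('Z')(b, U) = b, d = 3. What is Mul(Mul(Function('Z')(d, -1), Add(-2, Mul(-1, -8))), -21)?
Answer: -378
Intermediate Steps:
Mul(Mul(Function('Z')(d, -1), Add(-2, Mul(-1, -8))), -21) = Mul(Mul(3, Add(-2, Mul(-1, -8))), -21) = Mul(Mul(3, Add(-2, 8)), -21) = Mul(Mul(3, 6), -21) = Mul(18, -21) = -378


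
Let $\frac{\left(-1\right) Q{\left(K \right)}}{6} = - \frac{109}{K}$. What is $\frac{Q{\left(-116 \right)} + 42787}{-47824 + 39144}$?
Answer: $- \frac{2481319}{503440} \approx -4.9287$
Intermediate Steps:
$Q{\left(K \right)} = \frac{654}{K}$ ($Q{\left(K \right)} = - 6 \left(- \frac{109}{K}\right) = \frac{654}{K}$)
$\frac{Q{\left(-116 \right)} + 42787}{-47824 + 39144} = \frac{\frac{654}{-116} + 42787}{-47824 + 39144} = \frac{654 \left(- \frac{1}{116}\right) + 42787}{-8680} = \left(- \frac{327}{58} + 42787\right) \left(- \frac{1}{8680}\right) = \frac{2481319}{58} \left(- \frac{1}{8680}\right) = - \frac{2481319}{503440}$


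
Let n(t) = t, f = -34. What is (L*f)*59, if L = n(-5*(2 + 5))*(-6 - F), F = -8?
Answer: 140420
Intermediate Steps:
L = -70 (L = (-5*(2 + 5))*(-6 - 1*(-8)) = (-5*7)*(-6 + 8) = -35*2 = -70)
(L*f)*59 = -70*(-34)*59 = 2380*59 = 140420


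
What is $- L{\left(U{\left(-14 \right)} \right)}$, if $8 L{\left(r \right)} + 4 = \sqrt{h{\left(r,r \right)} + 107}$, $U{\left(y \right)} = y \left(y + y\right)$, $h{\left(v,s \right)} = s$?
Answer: $\frac{1}{2} - \frac{\sqrt{499}}{8} \approx -2.2923$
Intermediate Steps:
$U{\left(y \right)} = 2 y^{2}$ ($U{\left(y \right)} = y 2 y = 2 y^{2}$)
$L{\left(r \right)} = - \frac{1}{2} + \frac{\sqrt{107 + r}}{8}$ ($L{\left(r \right)} = - \frac{1}{2} + \frac{\sqrt{r + 107}}{8} = - \frac{1}{2} + \frac{\sqrt{107 + r}}{8}$)
$- L{\left(U{\left(-14 \right)} \right)} = - (- \frac{1}{2} + \frac{\sqrt{107 + 2 \left(-14\right)^{2}}}{8}) = - (- \frac{1}{2} + \frac{\sqrt{107 + 2 \cdot 196}}{8}) = - (- \frac{1}{2} + \frac{\sqrt{107 + 392}}{8}) = - (- \frac{1}{2} + \frac{\sqrt{499}}{8}) = \frac{1}{2} - \frac{\sqrt{499}}{8}$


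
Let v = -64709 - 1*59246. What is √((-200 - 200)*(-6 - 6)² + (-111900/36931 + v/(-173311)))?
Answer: I*√2359795274367477575553695/6400548541 ≈ 240.0*I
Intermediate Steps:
v = -123955 (v = -64709 - 59246 = -123955)
√((-200 - 200)*(-6 - 6)² + (-111900/36931 + v/(-173311))) = √((-200 - 200)*(-6 - 6)² + (-111900/36931 - 123955/(-173311))) = √(-400*(-12)² + (-111900*1/36931 - 123955*(-1/173311))) = √(-400*144 + (-111900/36931 + 123955/173311)) = √(-57600 - 14815718795/6400548541) = √(-368686411680395/6400548541) = I*√2359795274367477575553695/6400548541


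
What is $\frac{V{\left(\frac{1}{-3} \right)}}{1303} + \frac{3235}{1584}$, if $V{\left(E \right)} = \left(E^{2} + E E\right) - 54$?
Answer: $\frac{4130021}{2063952} \approx 2.001$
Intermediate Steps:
$V{\left(E \right)} = -54 + 2 E^{2}$ ($V{\left(E \right)} = \left(E^{2} + E^{2}\right) - 54 = 2 E^{2} - 54 = -54 + 2 E^{2}$)
$\frac{V{\left(\frac{1}{-3} \right)}}{1303} + \frac{3235}{1584} = \frac{-54 + 2 \left(\frac{1}{-3}\right)^{2}}{1303} + \frac{3235}{1584} = \left(-54 + 2 \left(- \frac{1}{3}\right)^{2}\right) \frac{1}{1303} + 3235 \cdot \frac{1}{1584} = \left(-54 + 2 \cdot \frac{1}{9}\right) \frac{1}{1303} + \frac{3235}{1584} = \left(-54 + \frac{2}{9}\right) \frac{1}{1303} + \frac{3235}{1584} = \left(- \frac{484}{9}\right) \frac{1}{1303} + \frac{3235}{1584} = - \frac{484}{11727} + \frac{3235}{1584} = \frac{4130021}{2063952}$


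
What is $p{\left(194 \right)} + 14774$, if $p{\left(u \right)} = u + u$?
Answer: $15162$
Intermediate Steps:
$p{\left(u \right)} = 2 u$
$p{\left(194 \right)} + 14774 = 2 \cdot 194 + 14774 = 388 + 14774 = 15162$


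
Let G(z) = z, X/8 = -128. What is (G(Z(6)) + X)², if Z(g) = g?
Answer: 1036324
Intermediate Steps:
X = -1024 (X = 8*(-128) = -1024)
(G(Z(6)) + X)² = (6 - 1024)² = (-1018)² = 1036324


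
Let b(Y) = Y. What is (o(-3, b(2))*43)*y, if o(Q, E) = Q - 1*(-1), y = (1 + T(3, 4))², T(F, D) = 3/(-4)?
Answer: -43/8 ≈ -5.3750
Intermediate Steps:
T(F, D) = -¾ (T(F, D) = 3*(-¼) = -¾)
y = 1/16 (y = (1 - ¾)² = (¼)² = 1/16 ≈ 0.062500)
o(Q, E) = 1 + Q (o(Q, E) = Q + 1 = 1 + Q)
(o(-3, b(2))*43)*y = ((1 - 3)*43)*(1/16) = -2*43*(1/16) = -86*1/16 = -43/8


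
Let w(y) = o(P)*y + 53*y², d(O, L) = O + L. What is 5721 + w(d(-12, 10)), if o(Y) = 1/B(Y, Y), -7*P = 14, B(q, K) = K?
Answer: 5934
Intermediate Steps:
d(O, L) = L + O
P = -2 (P = -⅐*14 = -2)
o(Y) = 1/Y
w(y) = 53*y² - y/2 (w(y) = y/(-2) + 53*y² = -y/2 + 53*y² = 53*y² - y/2)
5721 + w(d(-12, 10)) = 5721 + (10 - 12)*(-1 + 106*(10 - 12))/2 = 5721 + (½)*(-2)*(-1 + 106*(-2)) = 5721 + (½)*(-2)*(-1 - 212) = 5721 + (½)*(-2)*(-213) = 5721 + 213 = 5934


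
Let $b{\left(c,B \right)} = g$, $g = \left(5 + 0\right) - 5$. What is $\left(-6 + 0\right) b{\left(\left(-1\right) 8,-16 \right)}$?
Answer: $0$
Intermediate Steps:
$g = 0$ ($g = 5 - 5 = 0$)
$b{\left(c,B \right)} = 0$
$\left(-6 + 0\right) b{\left(\left(-1\right) 8,-16 \right)} = \left(-6 + 0\right) 0 = \left(-6\right) 0 = 0$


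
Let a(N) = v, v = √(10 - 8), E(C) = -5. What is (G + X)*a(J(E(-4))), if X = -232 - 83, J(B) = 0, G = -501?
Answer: -816*√2 ≈ -1154.0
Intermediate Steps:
X = -315
v = √2 ≈ 1.4142
a(N) = √2
(G + X)*a(J(E(-4))) = (-501 - 315)*√2 = -816*√2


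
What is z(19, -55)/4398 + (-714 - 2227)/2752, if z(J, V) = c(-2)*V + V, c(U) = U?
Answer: -6391579/6051648 ≈ -1.0562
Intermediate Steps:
z(J, V) = -V (z(J, V) = -2*V + V = -V)
z(19, -55)/4398 + (-714 - 2227)/2752 = -1*(-55)/4398 + (-714 - 2227)/2752 = 55*(1/4398) - 2941*1/2752 = 55/4398 - 2941/2752 = -6391579/6051648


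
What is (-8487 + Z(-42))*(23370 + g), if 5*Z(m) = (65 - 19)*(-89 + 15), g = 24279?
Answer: -2184182511/5 ≈ -4.3684e+8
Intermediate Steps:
Z(m) = -3404/5 (Z(m) = ((65 - 19)*(-89 + 15))/5 = (46*(-74))/5 = (⅕)*(-3404) = -3404/5)
(-8487 + Z(-42))*(23370 + g) = (-8487 - 3404/5)*(23370 + 24279) = -45839/5*47649 = -2184182511/5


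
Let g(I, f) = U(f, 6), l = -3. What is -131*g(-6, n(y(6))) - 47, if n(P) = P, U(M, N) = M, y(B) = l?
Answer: 346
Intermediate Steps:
y(B) = -3
g(I, f) = f
-131*g(-6, n(y(6))) - 47 = -131*(-3) - 47 = 393 - 47 = 346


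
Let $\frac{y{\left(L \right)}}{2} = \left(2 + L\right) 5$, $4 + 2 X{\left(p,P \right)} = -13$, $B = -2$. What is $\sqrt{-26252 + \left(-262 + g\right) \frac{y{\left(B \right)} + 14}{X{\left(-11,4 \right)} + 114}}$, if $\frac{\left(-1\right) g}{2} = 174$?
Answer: $\frac{2 i \sqrt{293092293}}{211} \approx 162.27 i$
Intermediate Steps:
$X{\left(p,P \right)} = - \frac{17}{2}$ ($X{\left(p,P \right)} = -2 + \frac{1}{2} \left(-13\right) = -2 - \frac{13}{2} = - \frac{17}{2}$)
$g = -348$ ($g = \left(-2\right) 174 = -348$)
$y{\left(L \right)} = 20 + 10 L$ ($y{\left(L \right)} = 2 \left(2 + L\right) 5 = 2 \left(10 + 5 L\right) = 20 + 10 L$)
$\sqrt{-26252 + \left(-262 + g\right) \frac{y{\left(B \right)} + 14}{X{\left(-11,4 \right)} + 114}} = \sqrt{-26252 + \left(-262 - 348\right) \frac{\left(20 + 10 \left(-2\right)\right) + 14}{- \frac{17}{2} + 114}} = \sqrt{-26252 - 610 \frac{\left(20 - 20\right) + 14}{\frac{211}{2}}} = \sqrt{-26252 - 610 \left(0 + 14\right) \frac{2}{211}} = \sqrt{-26252 - 610 \cdot 14 \cdot \frac{2}{211}} = \sqrt{-26252 - \frac{17080}{211}} = \sqrt{- \frac{5556252}{211}} = \frac{2 i \sqrt{293092293}}{211}$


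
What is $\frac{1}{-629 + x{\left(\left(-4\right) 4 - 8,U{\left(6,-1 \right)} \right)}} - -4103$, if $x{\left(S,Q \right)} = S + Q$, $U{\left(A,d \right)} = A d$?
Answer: $\frac{2703876}{659} \approx 4103.0$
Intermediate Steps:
$x{\left(S,Q \right)} = Q + S$
$\frac{1}{-629 + x{\left(\left(-4\right) 4 - 8,U{\left(6,-1 \right)} \right)}} - -4103 = \frac{1}{-629 + \left(6 \left(-1\right) - 24\right)} - -4103 = \frac{1}{-629 - 30} + 4103 = \frac{1}{-659} + 4103 = - \frac{1}{659} + 4103 = \frac{2703876}{659}$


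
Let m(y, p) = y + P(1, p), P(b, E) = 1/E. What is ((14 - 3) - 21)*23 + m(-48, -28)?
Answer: -7785/28 ≈ -278.04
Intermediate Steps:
m(y, p) = y + 1/p
((14 - 3) - 21)*23 + m(-48, -28) = ((14 - 3) - 21)*23 + (-48 + 1/(-28)) = (11 - 21)*23 + (-48 - 1/28) = -10*23 - 1345/28 = -230 - 1345/28 = -7785/28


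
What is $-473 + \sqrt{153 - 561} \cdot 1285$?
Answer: $-473 + 2570 i \sqrt{102} \approx -473.0 + 25956.0 i$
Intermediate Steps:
$-473 + \sqrt{153 - 561} \cdot 1285 = -473 + \sqrt{-408} \cdot 1285 = -473 + 2 i \sqrt{102} \cdot 1285 = -473 + 2570 i \sqrt{102}$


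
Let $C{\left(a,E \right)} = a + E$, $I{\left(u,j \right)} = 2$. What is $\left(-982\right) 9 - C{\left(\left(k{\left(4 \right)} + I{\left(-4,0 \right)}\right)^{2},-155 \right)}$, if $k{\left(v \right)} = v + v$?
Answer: $-8783$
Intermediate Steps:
$k{\left(v \right)} = 2 v$
$C{\left(a,E \right)} = E + a$
$\left(-982\right) 9 - C{\left(\left(k{\left(4 \right)} + I{\left(-4,0 \right)}\right)^{2},-155 \right)} = \left(-982\right) 9 - \left(-155 + \left(2 \cdot 4 + 2\right)^{2}\right) = -8838 - \left(-155 + \left(8 + 2\right)^{2}\right) = -8838 - \left(-155 + 10^{2}\right) = -8838 - \left(-155 + 100\right) = -8838 - -55 = -8838 + 55 = -8783$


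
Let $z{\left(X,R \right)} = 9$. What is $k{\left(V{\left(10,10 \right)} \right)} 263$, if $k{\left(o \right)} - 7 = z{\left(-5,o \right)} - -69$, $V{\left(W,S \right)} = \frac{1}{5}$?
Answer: $22355$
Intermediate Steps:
$V{\left(W,S \right)} = \frac{1}{5}$
$k{\left(o \right)} = 85$ ($k{\left(o \right)} = 7 + \left(9 - -69\right) = 7 + \left(9 + 69\right) = 7 + 78 = 85$)
$k{\left(V{\left(10,10 \right)} \right)} 263 = 85 \cdot 263 = 22355$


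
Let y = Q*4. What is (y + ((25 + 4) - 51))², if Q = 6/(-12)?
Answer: 576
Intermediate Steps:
Q = -½ (Q = 6*(-1/12) = -½ ≈ -0.50000)
y = -2 (y = -½*4 = -2)
(y + ((25 + 4) - 51))² = (-2 + ((25 + 4) - 51))² = (-2 + (29 - 51))² = (-2 - 22)² = (-24)² = 576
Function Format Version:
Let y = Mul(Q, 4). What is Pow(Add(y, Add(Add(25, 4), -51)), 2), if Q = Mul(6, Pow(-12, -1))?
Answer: 576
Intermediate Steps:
Q = Rational(-1, 2) (Q = Mul(6, Rational(-1, 12)) = Rational(-1, 2) ≈ -0.50000)
y = -2 (y = Mul(Rational(-1, 2), 4) = -2)
Pow(Add(y, Add(Add(25, 4), -51)), 2) = Pow(Add(-2, Add(Add(25, 4), -51)), 2) = Pow(Add(-2, Add(29, -51)), 2) = Pow(Add(-2, -22), 2) = Pow(-24, 2) = 576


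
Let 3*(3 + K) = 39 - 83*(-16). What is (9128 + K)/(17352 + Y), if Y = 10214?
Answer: 2053/5907 ≈ 0.34755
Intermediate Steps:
K = 1358/3 (K = -3 + (39 - 83*(-16))/3 = -3 + (39 + 1328)/3 = -3 + (⅓)*1367 = -3 + 1367/3 = 1358/3 ≈ 452.67)
(9128 + K)/(17352 + Y) = (9128 + 1358/3)/(17352 + 10214) = (28742/3)/27566 = (28742/3)*(1/27566) = 2053/5907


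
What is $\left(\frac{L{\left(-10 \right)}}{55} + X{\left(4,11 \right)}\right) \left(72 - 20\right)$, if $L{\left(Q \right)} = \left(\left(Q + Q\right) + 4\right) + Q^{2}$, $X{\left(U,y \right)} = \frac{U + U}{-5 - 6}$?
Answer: $\frac{208}{5} \approx 41.6$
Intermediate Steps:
$X{\left(U,y \right)} = - \frac{2 U}{11}$ ($X{\left(U,y \right)} = \frac{2 U}{-11} = 2 U \left(- \frac{1}{11}\right) = - \frac{2 U}{11}$)
$L{\left(Q \right)} = 4 + Q^{2} + 2 Q$ ($L{\left(Q \right)} = \left(2 Q + 4\right) + Q^{2} = \left(4 + 2 Q\right) + Q^{2} = 4 + Q^{2} + 2 Q$)
$\left(\frac{L{\left(-10 \right)}}{55} + X{\left(4,11 \right)}\right) \left(72 - 20\right) = \left(\frac{4 + \left(-10\right)^{2} + 2 \left(-10\right)}{55} - \frac{8}{11}\right) \left(72 - 20\right) = \left(\left(4 + 100 - 20\right) \frac{1}{55} - \frac{8}{11}\right) \left(72 - 20\right) = \left(84 \cdot \frac{1}{55} - \frac{8}{11}\right) 52 = \left(\frac{84}{55} - \frac{8}{11}\right) 52 = \frac{4}{5} \cdot 52 = \frac{208}{5}$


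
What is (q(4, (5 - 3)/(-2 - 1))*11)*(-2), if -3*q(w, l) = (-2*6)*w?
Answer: -352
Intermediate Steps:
q(w, l) = 4*w (q(w, l) = -(-2*6)*w/3 = -(-4)*w = 4*w)
(q(4, (5 - 3)/(-2 - 1))*11)*(-2) = ((4*4)*11)*(-2) = (16*11)*(-2) = 176*(-2) = -352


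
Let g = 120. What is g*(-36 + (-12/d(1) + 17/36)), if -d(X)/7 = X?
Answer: -85210/21 ≈ -4057.6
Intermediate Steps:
d(X) = -7*X
g*(-36 + (-12/d(1) + 17/36)) = 120*(-36 + (-12/((-7*1)) + 17/36)) = 120*(-36 + (-12/(-7) + 17*(1/36))) = 120*(-36 + (-12*(-⅐) + 17/36)) = 120*(-36 + (12/7 + 17/36)) = 120*(-36 + 551/252) = 120*(-8521/252) = -85210/21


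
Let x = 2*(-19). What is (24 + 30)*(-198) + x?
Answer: -10730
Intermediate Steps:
x = -38
(24 + 30)*(-198) + x = (24 + 30)*(-198) - 38 = 54*(-198) - 38 = -10692 - 38 = -10730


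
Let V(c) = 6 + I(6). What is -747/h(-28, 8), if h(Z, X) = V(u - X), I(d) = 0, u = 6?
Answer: -249/2 ≈ -124.50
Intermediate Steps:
V(c) = 6 (V(c) = 6 + 0 = 6)
h(Z, X) = 6
-747/h(-28, 8) = -747/6 = -747*1/6 = -249/2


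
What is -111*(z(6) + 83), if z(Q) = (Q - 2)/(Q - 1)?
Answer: -46509/5 ≈ -9301.8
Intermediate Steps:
z(Q) = (-2 + Q)/(-1 + Q)
-111*(z(6) + 83) = -111*((-2 + 6)/(-1 + 6) + 83) = -111*(4/5 + 83) = -111*((⅕)*4 + 83) = -111*(⅘ + 83) = -111*419/5 = -46509/5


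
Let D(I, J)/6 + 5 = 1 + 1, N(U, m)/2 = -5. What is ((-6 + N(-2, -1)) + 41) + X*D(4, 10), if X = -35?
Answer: 655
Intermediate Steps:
N(U, m) = -10 (N(U, m) = 2*(-5) = -10)
D(I, J) = -18 (D(I, J) = -30 + 6*(1 + 1) = -30 + 6*2 = -30 + 12 = -18)
((-6 + N(-2, -1)) + 41) + X*D(4, 10) = ((-6 - 10) + 41) - 35*(-18) = (-16 + 41) + 630 = 25 + 630 = 655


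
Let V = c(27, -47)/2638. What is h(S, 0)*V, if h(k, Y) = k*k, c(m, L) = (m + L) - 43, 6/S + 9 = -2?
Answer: -1134/159599 ≈ -0.0071053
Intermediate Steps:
S = -6/11 (S = 6/(-9 - 2) = 6/(-11) = 6*(-1/11) = -6/11 ≈ -0.54545)
c(m, L) = -43 + L + m (c(m, L) = (L + m) - 43 = -43 + L + m)
h(k, Y) = k²
V = -63/2638 (V = (-43 - 47 + 27)/2638 = -63*1/2638 = -63/2638 ≈ -0.023882)
h(S, 0)*V = (-6/11)²*(-63/2638) = (36/121)*(-63/2638) = -1134/159599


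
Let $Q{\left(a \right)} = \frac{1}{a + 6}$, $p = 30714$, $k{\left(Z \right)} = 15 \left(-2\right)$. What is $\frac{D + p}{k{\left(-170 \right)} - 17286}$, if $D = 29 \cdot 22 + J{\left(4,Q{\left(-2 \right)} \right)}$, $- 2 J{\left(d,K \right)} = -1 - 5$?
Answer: $- \frac{31355}{17316} \approx -1.8108$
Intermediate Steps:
$k{\left(Z \right)} = -30$
$Q{\left(a \right)} = \frac{1}{6 + a}$
$J{\left(d,K \right)} = 3$ ($J{\left(d,K \right)} = - \frac{-1 - 5}{2} = \left(- \frac{1}{2}\right) \left(-6\right) = 3$)
$D = 641$ ($D = 29 \cdot 22 + 3 = 638 + 3 = 641$)
$\frac{D + p}{k{\left(-170 \right)} - 17286} = \frac{641 + 30714}{-30 - 17286} = \frac{31355}{-17316} = 31355 \left(- \frac{1}{17316}\right) = - \frac{31355}{17316}$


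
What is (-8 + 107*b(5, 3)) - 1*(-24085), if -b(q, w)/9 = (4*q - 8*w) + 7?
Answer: 21188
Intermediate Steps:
b(q, w) = -63 - 36*q + 72*w (b(q, w) = -9*((4*q - 8*w) + 7) = -9*((-8*w + 4*q) + 7) = -9*(7 - 8*w + 4*q) = -63 - 36*q + 72*w)
(-8 + 107*b(5, 3)) - 1*(-24085) = (-8 + 107*(-63 - 36*5 + 72*3)) - 1*(-24085) = (-8 + 107*(-63 - 180 + 216)) + 24085 = (-8 + 107*(-27)) + 24085 = (-8 - 2889) + 24085 = -2897 + 24085 = 21188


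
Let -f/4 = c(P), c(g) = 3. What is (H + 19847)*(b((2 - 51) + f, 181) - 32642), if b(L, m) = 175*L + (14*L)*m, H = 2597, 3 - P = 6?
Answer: -4441465604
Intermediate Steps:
P = -3 (P = 3 - 1*6 = 3 - 6 = -3)
f = -12 (f = -4*3 = -12)
b(L, m) = 175*L + 14*L*m
(H + 19847)*(b((2 - 51) + f, 181) - 32642) = (2597 + 19847)*(7*((2 - 51) - 12)*(25 + 2*181) - 32642) = 22444*(7*(-49 - 12)*(25 + 362) - 32642) = 22444*(7*(-61)*387 - 32642) = 22444*(-165249 - 32642) = 22444*(-197891) = -4441465604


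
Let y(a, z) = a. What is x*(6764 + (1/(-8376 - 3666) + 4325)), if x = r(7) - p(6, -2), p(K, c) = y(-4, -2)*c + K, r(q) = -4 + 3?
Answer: -667668685/4014 ≈ -1.6634e+5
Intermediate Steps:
r(q) = -1
p(K, c) = K - 4*c (p(K, c) = -4*c + K = K - 4*c)
x = -15 (x = -1 - (6 - 4*(-2)) = -1 - (6 + 8) = -1 - 1*14 = -1 - 14 = -15)
x*(6764 + (1/(-8376 - 3666) + 4325)) = -15*(6764 + (1/(-8376 - 3666) + 4325)) = -15*(6764 + (1/(-12042) + 4325)) = -15*(6764 + (-1/12042 + 4325)) = -15*(6764 + 52081649/12042) = -15*133533737/12042 = -667668685/4014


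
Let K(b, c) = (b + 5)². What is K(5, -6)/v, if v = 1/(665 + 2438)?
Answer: 310300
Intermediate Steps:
K(b, c) = (5 + b)²
v = 1/3103 ≈ 0.00032227
K(5, -6)/v = (5 + 5)²/(1/3103) = 10²*3103 = 100*3103 = 310300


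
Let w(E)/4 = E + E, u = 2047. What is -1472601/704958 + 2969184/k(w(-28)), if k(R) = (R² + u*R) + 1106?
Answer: -448810146853/47848554278 ≈ -9.3798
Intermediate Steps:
w(E) = 8*E (w(E) = 4*(E + E) = 4*(2*E) = 8*E)
k(R) = 1106 + R² + 2047*R (k(R) = (R² + 2047*R) + 1106 = 1106 + R² + 2047*R)
-1472601/704958 + 2969184/k(w(-28)) = -1472601/704958 + 2969184/(1106 + (8*(-28))² + 2047*(8*(-28))) = -1472601*1/704958 + 2969184/(1106 + (-224)² + 2047*(-224)) = -490867/234986 + 2969184/(1106 + 50176 - 458528) = -490867/234986 + 2969184/(-407246) = -490867/234986 + 2969184*(-1/407246) = -490867/234986 - 1484592/203623 = -448810146853/47848554278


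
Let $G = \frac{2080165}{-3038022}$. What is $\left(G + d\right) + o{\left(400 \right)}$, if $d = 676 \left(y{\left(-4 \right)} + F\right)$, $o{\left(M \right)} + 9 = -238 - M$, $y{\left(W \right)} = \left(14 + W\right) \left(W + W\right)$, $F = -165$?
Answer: $- \frac{505124884039}{3038022} \approx -1.6627 \cdot 10^{5}$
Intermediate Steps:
$G = - \frac{2080165}{3038022}$ ($G = 2080165 \left(- \frac{1}{3038022}\right) = - \frac{2080165}{3038022} \approx -0.68471$)
$y{\left(W \right)} = 2 W \left(14 + W\right)$ ($y{\left(W \right)} = \left(14 + W\right) 2 W = 2 W \left(14 + W\right)$)
$o{\left(M \right)} = -247 - M$ ($o{\left(M \right)} = -9 - \left(238 + M\right) = -247 - M$)
$d = -165620$ ($d = 676 \left(2 \left(-4\right) \left(14 - 4\right) - 165\right) = 676 \left(2 \left(-4\right) 10 - 165\right) = 676 \left(-80 - 165\right) = 676 \left(-245\right) = -165620$)
$\left(G + d\right) + o{\left(400 \right)} = \left(- \frac{2080165}{3038022} - 165620\right) - 647 = - \frac{503159283805}{3038022} - 647 = - \frac{505124884039}{3038022}$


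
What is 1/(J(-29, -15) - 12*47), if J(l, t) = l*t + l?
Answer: -1/158 ≈ -0.0063291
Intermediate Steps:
J(l, t) = l + l*t
1/(J(-29, -15) - 12*47) = 1/(-29*(1 - 15) - 12*47) = 1/(-29*(-14) - 564) = 1/(406 - 564) = 1/(-158) = -1/158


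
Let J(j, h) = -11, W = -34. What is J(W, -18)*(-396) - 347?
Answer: 4009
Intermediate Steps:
J(W, -18)*(-396) - 347 = -11*(-396) - 347 = 4356 - 347 = 4009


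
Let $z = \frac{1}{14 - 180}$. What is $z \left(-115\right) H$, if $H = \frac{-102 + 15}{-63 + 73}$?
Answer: $- \frac{2001}{332} \approx -6.0271$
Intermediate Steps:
$z = - \frac{1}{166}$ ($z = \frac{1}{-166} = - \frac{1}{166} \approx -0.0060241$)
$H = - \frac{87}{10} \approx -8.7$
$z \left(-115\right) H = \left(- \frac{1}{166}\right) \left(-115\right) \left(- \frac{87}{10}\right) = \frac{115}{166} \left(- \frac{87}{10}\right) = - \frac{2001}{332}$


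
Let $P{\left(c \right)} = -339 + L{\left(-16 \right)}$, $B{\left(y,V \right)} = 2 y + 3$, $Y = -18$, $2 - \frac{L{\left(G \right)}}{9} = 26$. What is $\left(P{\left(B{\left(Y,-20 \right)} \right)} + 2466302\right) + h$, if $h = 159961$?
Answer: $2625708$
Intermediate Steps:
$L{\left(G \right)} = -216$ ($L{\left(G \right)} = 18 - 234 = -216$)
$B{\left(y,V \right)} = 3 + 2 y$
$P{\left(c \right)} = -555$ ($P{\left(c \right)} = -339 - 216 = -555$)
$\left(P{\left(B{\left(Y,-20 \right)} \right)} + 2466302\right) + h = \left(-555 + 2466302\right) + 159961 = 2465747 + 159961 = 2625708$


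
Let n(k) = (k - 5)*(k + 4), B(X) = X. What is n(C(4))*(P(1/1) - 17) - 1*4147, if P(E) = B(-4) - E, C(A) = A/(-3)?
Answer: -33979/9 ≈ -3775.4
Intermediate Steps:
C(A) = -A/3 (C(A) = A*(-⅓) = -A/3)
P(E) = -4 - E
n(k) = (-5 + k)*(4 + k)
n(C(4))*(P(1/1) - 17) - 1*4147 = (-20 + (-⅓*4)² - (-1)*4/3)*((-4 - 1/1) - 17) - 1*4147 = (-20 + (-4/3)² - 1*(-4/3))*((-4 - 1*1) - 17) - 4147 = (-20 + 16/9 + 4/3)*((-4 - 1) - 17) - 4147 = -152*(-5 - 17)/9 - 4147 = -152/9*(-22) - 4147 = 3344/9 - 4147 = -33979/9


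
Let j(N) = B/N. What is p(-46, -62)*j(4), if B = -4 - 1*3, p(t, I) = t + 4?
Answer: 147/2 ≈ 73.500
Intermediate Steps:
p(t, I) = 4 + t
B = -7 (B = -4 - 3 = -7)
j(N) = -7/N
p(-46, -62)*j(4) = (4 - 46)*(-7/4) = -(-294)/4 = -42*(-7/4) = 147/2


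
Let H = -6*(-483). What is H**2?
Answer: 8398404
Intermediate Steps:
H = 2898 (H = -1*(-2898) = 2898)
H**2 = 2898**2 = 8398404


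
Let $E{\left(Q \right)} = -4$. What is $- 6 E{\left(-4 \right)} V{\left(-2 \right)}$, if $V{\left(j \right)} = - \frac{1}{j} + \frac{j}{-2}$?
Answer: $36$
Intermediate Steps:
$V{\left(j \right)} = - \frac{1}{j} - \frac{j}{2}$ ($V{\left(j \right)} = - \frac{1}{j} + j \left(- \frac{1}{2}\right) = - \frac{1}{j} - \frac{j}{2}$)
$- 6 E{\left(-4 \right)} V{\left(-2 \right)} = \left(-6\right) \left(-4\right) \left(- \frac{1}{-2} - -1\right) = 24 \left(\left(-1\right) \left(- \frac{1}{2}\right) + 1\right) = 24 \left(\frac{1}{2} + 1\right) = 24 \cdot \frac{3}{2} = 36$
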